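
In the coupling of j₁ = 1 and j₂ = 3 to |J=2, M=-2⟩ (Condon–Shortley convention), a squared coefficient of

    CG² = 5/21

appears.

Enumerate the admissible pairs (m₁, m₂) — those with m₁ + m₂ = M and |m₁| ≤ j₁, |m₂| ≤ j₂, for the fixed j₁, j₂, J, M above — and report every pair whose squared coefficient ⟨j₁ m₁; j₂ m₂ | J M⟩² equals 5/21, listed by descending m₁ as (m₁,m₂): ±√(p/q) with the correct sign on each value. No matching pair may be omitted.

(0,-2): −√(5/21)

Admissible pairs with m₁+m₂ = M = -2: (-1,-1), (0,-2), (1,-3)
  (m₁,m₂)=(1,-3): CG² = 5/7, CG = +√(5/7)
  (m₁,m₂)=(0,-2): CG² = 5/21, CG = −√(5/21)   ← matches the target
  (m₁,m₂)=(-1,-1): CG² = 1/21, CG = +√(1/21)
Pairs with CG² = 5/21: (0,-2): −√(5/21)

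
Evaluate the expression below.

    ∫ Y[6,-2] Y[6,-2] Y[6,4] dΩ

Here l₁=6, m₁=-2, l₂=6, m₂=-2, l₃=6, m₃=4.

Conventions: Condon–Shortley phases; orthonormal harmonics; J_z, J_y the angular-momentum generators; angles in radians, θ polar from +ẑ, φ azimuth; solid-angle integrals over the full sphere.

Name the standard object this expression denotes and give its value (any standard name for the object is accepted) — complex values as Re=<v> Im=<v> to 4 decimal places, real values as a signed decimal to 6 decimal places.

This is a Gaunt coefficient — the integral of a triple product of spherical harmonics over the sphere.
Rules hold: Σm=0, L=18 even, 0≤6≤12.
N = 13·13·13 = 2197
Δ = 6!·6!·6!/19! = 1/325909584
Racah Σ t=0..6: t=0:+1/373248000 t=1:−1/1728000 t=2:+1/110592 t=3:−1/46656 t=4:+1/110592 t=5:−1/1728000 t=6:+1/373248000 = -7/1555200
⇒ 3j(6 6 6; 0 0 0)² = 400/46189, sgn -1
Racah Σ t=2..4: t=2:+1/1658880 t=3:−1/518400 t=4:+1/1658880 = -1/1382400
⇒ 3j(6 6 6; -2 -2 4)² = 504/46189, sgn -1
4πI² = N·(3j₀)²·(3jₘ)² = 2620800/12623809
I = +1·√(0.207608/4π) = 0.12853364

Gaunt coefficient, +0.128534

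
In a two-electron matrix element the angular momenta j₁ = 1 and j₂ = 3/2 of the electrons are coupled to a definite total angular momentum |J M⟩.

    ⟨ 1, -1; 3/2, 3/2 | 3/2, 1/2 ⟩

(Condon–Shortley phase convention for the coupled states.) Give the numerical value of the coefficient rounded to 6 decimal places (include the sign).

-0.632456

√[4·1!1!2!/5! · 0!2!3!0!2!1!] = √(8/5)
  +(−1)^1/∏(1,0,1,2,0,0)! = -1/2  (running -1/2)
⟨..|..⟩ = √(8/5)·(-1/2) = -0.632456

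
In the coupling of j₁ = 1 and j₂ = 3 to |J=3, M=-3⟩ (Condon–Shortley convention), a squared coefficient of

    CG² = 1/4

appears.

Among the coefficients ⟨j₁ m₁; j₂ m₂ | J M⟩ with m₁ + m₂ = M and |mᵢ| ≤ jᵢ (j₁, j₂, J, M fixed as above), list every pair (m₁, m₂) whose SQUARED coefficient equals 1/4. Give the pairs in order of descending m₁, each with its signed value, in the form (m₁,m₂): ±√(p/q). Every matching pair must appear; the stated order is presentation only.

Admissible pairs with m₁+m₂ = M = -3: (-1,-2), (0,-3)
  (m₁,m₂)=(0,-3): CG² = 3/4, CG = +√(3/4)
  (m₁,m₂)=(-1,-2): CG² = 1/4, CG = −√(1/4)   ← matches the target
Pairs with CG² = 1/4: (-1,-2): −√(1/4)

(-1,-2): −√(1/4)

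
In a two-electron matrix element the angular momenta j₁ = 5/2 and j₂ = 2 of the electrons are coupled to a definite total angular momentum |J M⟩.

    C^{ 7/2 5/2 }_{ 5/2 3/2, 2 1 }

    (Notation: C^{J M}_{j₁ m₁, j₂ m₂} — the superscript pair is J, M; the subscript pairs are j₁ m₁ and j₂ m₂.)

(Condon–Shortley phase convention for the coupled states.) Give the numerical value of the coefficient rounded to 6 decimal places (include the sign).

√[8·1!4!3!/9! · 4!1!3!1!6!1!] = √(2304/7)
  +(−1)^0/∏(0,1,1,3,3,0)! = 1/36  (running 1/36)
  +(−1)^1/∏(1,0,0,2,4,1)! = -1/48  (running 1/144)
⟨..|..⟩ = √(2304/7)·(1/144) = +0.125988

+0.125988  (= +√(1/63))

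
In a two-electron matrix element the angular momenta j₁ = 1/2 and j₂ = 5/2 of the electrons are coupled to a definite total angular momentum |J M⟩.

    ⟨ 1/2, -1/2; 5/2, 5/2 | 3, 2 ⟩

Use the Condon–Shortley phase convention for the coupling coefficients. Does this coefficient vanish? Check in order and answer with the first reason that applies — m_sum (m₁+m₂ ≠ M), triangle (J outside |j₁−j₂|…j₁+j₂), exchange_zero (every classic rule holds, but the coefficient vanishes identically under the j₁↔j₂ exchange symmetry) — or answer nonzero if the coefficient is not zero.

nonzero

m-sum: m₁+m₂ = -1/2+5/2 = 2, M = 2  ✓
triangle: |j₁−j₂| = 2 ≤ J = 3 ≤ j₁+j₂ = 3  ✓
exchange: j₁≠j₂ or m₁≠m₂ — the exchange symmetry imposes no constraint here
value check: CG = +√(1/6) = +0.408248 ≠ 0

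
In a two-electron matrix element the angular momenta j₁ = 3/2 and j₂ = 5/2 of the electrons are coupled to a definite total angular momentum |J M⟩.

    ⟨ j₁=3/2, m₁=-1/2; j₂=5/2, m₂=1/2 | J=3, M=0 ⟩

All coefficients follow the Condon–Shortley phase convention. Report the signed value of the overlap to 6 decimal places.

−√(1/5) = -0.447214

√[7·1!2!4!/8! · 1!2!3!2!3!3!] = √(36/5)
  +(−1)^0/∏(0,1,2,3,0,1)! = 1/12  (running 1/12)
  +(−1)^1/∏(1,0,1,2,1,2)! = -1/4  (running -1/6)
⟨..|..⟩ = √(36/5)·(-1/6) = -0.447214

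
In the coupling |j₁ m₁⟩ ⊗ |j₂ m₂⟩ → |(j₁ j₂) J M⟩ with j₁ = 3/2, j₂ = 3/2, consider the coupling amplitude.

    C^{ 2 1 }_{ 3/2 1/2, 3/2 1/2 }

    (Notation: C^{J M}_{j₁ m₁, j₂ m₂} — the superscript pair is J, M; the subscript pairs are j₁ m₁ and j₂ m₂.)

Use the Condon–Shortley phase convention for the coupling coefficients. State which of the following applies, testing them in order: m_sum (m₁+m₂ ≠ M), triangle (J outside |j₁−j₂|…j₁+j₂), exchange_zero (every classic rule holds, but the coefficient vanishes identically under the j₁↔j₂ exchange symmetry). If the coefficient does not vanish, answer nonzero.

m-sum: m₁+m₂ = 1/2+1/2 = 1, M = 1  ✓
triangle: |j₁−j₂| = 0 ≤ J = 2 ≤ j₁+j₂ = 3  ✓
exchange: j₁=j₂ and m₁=m₂, and (−1)^(j₁+j₂−J) = (−1)^1 = −1 forces ⟨j₁m₁;j₂m₂|JM⟩ = −⟨j₂m₂;j₁m₁|JM⟩ = −⟨j₁m₁;j₂m₂|JM⟩ ⇒ the coefficient vanishes identically
Racah sum check: Σ_k collapses to 0 ⇒ CG = 0

exchange_zero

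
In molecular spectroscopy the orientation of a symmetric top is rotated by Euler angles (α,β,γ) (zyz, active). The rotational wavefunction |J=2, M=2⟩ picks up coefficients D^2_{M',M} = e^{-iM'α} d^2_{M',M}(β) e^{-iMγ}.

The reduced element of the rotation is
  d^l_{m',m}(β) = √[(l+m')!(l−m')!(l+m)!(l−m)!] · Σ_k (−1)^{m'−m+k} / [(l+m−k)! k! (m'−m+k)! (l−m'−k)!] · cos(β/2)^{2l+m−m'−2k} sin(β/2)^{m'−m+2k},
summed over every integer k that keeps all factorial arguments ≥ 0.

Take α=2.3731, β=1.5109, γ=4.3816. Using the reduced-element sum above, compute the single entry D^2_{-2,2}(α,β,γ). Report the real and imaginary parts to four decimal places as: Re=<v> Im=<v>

Re=-0.1416 Im=0.1697

First d^2_{-2,2}(β=1.5109), then the phase factors e^{-i(-2)α} and e^{-i(2)γ}:
Half-angle: c=0.727963, s=0.685616. N=√(1·24·24·1)=24.000000
Admissible k: 4..4 (factorial args all ≥0)
  k=4: (−1)^0·24.0000/(24)·0.7280^0·0.6856^4 = +0.220966
d^2_{-2,2}(1.5109) = +0.220966
Phases: e^{-i·(-2)·2.3731}=+0.033805-0.999428i, e^{-i·(2)·4.3816}=-0.789024-0.614363i ⇒ D=-0.141569+0.169658i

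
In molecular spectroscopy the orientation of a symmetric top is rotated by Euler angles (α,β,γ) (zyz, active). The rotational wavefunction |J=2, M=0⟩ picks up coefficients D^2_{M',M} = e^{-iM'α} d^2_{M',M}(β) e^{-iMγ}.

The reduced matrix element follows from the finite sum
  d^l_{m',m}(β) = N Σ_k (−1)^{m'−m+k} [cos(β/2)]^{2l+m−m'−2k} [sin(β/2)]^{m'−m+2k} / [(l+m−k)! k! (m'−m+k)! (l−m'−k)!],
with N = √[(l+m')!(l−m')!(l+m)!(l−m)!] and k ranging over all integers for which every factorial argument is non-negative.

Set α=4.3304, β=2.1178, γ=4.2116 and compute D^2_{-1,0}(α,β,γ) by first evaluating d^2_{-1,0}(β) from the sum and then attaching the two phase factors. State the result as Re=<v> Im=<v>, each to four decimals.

First d^2_{-1,0}(β=2.1178), then the phase factors e^{-i(-1)α} and e^{-i(0)γ}:
Half-angle: c=0.489831, s=0.871817. N=√(1·6·2·2)=4.898979
Admissible k: 1..2 (factorial args all ≥0)
  k=1: (−1)^0·4.8990/(2)·0.4898^3·0.8718^1 = +0.250981
  k=2: (−1)^1·4.8990/(2)·0.4898^1·0.8718^3 = -0.795057
d^2_{-1,0}(2.1178) = +0.250981 -0.795057 = -0.544076
Attach z-rotation phases: D = e^{-i(-1)(4.3304)}·(-0.544076)·e^{-i(0)(4.2116)} = +0.202814+0.504862i

Re=0.2028 Im=0.5049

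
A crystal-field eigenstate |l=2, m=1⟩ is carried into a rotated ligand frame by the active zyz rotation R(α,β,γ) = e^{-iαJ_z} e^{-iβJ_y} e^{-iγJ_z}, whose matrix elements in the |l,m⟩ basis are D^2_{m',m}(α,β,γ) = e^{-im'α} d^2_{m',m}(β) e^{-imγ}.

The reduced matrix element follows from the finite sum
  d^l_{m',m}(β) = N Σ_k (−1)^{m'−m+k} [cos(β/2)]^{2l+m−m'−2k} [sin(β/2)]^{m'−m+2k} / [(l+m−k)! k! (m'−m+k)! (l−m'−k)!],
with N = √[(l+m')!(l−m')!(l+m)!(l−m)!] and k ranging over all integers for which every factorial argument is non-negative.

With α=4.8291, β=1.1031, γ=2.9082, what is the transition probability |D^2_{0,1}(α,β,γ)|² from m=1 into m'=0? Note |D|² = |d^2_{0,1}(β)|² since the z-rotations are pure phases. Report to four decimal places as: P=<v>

P=0.2429

First d^2_{0,1}(β=1.1031), then the phase factors e^{-i(0)α} and e^{-i(1)γ}:
Half-angle: c=0.851713, s=0.524008. N=√(2·2·6·1)=4.898979
k∈{1,2} keeps every argument non-negative
  k=1: (−1)^0·4.8990/(2)·0.8517^3·0.5240^1 = +0.793038
  k=2: (−1)^1·4.8990/(2)·0.8517^1·0.5240^3 = -0.300181
d^2_{0,1}(1.1031) = +0.793038 -0.300181 = +0.492857
|D^2_{0,1}|² = |d^2_{0,1}(β)|² = (+0.492857)² = 0.242908 (the z-rotation phases have unit modulus)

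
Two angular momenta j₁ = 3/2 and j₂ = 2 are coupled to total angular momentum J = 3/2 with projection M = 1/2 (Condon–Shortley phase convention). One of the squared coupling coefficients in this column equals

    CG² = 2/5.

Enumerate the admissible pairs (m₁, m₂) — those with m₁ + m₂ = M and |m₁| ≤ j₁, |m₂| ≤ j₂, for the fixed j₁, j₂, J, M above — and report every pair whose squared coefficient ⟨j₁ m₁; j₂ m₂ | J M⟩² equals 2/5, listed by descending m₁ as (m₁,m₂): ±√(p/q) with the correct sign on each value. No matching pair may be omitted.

(3/2,-1): +√(2/5); (-3/2,2): +√(2/5)

Admissible pairs with m₁+m₂ = M = 1/2: (-3/2,2), (-1/2,1), (1/2,0), (3/2,-1)
  (m₁,m₂)=(3/2,-1): CG² = 2/5, CG = +√(2/5)   ← matches the target
  (m₁,m₂)=(1/2,0): CG² = 1/5, CG = −√(1/5)
  (m₁,m₂)=(-1/2,1): CG² = 0/1, CG = 0
  (m₁,m₂)=(-3/2,2): CG² = 2/5, CG = +√(2/5)   ← matches the target
Pairs with CG² = 2/5: (3/2,-1): +√(2/5); (-3/2,2): +√(2/5)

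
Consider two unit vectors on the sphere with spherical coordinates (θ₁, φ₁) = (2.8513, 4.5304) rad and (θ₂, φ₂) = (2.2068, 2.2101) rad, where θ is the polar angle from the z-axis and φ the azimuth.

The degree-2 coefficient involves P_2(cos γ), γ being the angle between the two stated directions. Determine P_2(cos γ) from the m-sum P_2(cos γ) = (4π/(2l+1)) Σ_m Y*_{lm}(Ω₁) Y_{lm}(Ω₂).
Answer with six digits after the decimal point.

-0.245066

Addition theorem: P_2(cos γ) = (4π/5) Σ_m Y*_{lm}(Ω₁) Y_{lm}(Ω₂), m = −2…2:
  term(m=-2) = -0.000567-0.007891i   from Y*(Ω₁)=-0.029574+0.011266i, Y(Ω₂)=-0.072009+0.239394i
  term(m=-1) = -0.053287+0.057256i   from Y*(Ω₁)=+0.038347+0.208378i, Y(Ω₂)=+0.220254+0.296255i
  term(m=+0) = +0.010200+0.000000i   from Y*(Ω₁)=+0.553264-0.000000i, Y(Ω₂)=+0.018436+0.000000i
  term(m=+1) = -0.053287-0.057256i   from Y*(Ω₁)=-0.038347+0.208378i, Y(Ω₂)=-0.220254+0.296255i
  term(m=+2) = -0.000567+0.007891i   from Y*(Ω₁)=-0.029574-0.011266i, Y(Ω₂)=-0.072009-0.239394i
Accumulated sum -0.097509-0.000000i; after 4π/(2l+1) scaling, -0.245066-0.000000i ⇒ P_2 = -0.245066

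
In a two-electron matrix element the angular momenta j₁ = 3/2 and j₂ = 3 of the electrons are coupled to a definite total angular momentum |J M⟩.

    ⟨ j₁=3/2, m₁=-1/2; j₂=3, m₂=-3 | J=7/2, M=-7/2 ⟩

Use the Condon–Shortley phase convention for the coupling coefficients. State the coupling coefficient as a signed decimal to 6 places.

+0.816497  (= +√(2/3))

j₁+j₂−J=1  J+j₁−j₂=2  J−j₁+j₂=5  j₁+j₂+J+1=9
(j₁±m₁, j₂±m₂, J±M) = (1,2,0,6,0,7)
P² = 38400
sum k=0..0:
  [0] +1/240 = 1/240
S = 1/240
C² = P²·S² = 2/3 ; C = +0.816497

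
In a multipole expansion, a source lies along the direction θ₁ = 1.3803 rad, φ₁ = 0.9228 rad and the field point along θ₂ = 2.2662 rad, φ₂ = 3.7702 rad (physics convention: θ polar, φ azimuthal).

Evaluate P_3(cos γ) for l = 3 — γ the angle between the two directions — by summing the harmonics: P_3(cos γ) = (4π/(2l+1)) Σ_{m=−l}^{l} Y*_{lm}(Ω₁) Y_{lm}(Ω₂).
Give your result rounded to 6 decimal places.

Summing Y*_{l m}(θ₁,φ₁)·Y_{l m}(θ₂,φ₂) over m ∈ [−3, 3]; prefactor 4π/(2·3+1) = 1.795196:
  [-3]  conj(Y_{3,-3})(Ω₁) = -0.367801+0.144009i ; Y_{3,-3}(Ω₂) = +0.058512+0.179552i ; Δ = -0.047378-0.057613i
  [-2]  conj(Y_{3,-2})(Ω₁) = -0.050628+0.179571i ; Y_{3,-2}(Ω₂) = -0.119068+0.367176i ; Δ = -0.059906-0.039971i
  [-1]  conj(Y_{3,-1})(Ω₁) = -0.157204-0.207654i ; Y_{3,-1}(Ω₂) = -0.211232+0.153562i ; Δ = +0.065094+0.019723i
  [+0]  conj(Y_{3,0})(Ω₁) = -0.199312-0.000000i ; Y_{3,0}(Ω₂) = +0.226551+0.000000i ; Δ = -0.045154-0.000000i
  [+1]  conj(Y_{3,1})(Ω₁) = +0.157204-0.207654i ; Y_{3,1}(Ω₂) = +0.211232+0.153562i ; Δ = +0.065094-0.019723i
  [+2]  conj(Y_{3,2})(Ω₁) = -0.050628-0.179571i ; Y_{3,2}(Ω₂) = -0.119068-0.367176i ; Δ = -0.059906+0.039971i
  [+3]  conj(Y_{3,3})(Ω₁) = +0.367801+0.144009i ; Y_{3,3}(Ω₂) = -0.058512+0.179552i ; Δ = -0.047378+0.057613i
Accumulated sum -0.129533+0.000000i; after 4π/(2l+1) scaling, -0.232538+0.000000i ⇒ P_3 = -0.232538

-0.232538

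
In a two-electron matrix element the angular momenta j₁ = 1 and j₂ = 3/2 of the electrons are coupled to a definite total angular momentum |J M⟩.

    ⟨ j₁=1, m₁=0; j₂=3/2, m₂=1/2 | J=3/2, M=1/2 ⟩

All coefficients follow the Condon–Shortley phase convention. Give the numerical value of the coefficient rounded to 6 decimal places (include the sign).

-0.258199

√[4·1!1!2!/5! · 1!1!2!1!2!1!] = √(4/15)
  +(−1)^0/∏(0,1,1,2,0,0)! = 1/2  (running 1/2)
  +(−1)^1/∏(1,0,0,1,1,1)! = -1  (running -1/2)
⟨..|..⟩ = √(4/15)·(-1/2) = -0.258199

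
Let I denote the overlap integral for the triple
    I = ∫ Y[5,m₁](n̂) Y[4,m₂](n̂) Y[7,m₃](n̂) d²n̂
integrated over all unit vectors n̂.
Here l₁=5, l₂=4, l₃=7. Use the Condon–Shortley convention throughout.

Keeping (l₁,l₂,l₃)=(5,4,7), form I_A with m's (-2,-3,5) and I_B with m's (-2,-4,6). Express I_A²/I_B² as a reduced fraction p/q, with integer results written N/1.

l's match ⇒ only the (l;m) 3-j factors differ between A and B.
A: triangle coeff Δ(5,4,7) = 1/6126120; Σ_t [0,1]: t=0:+1/1209600 t=1:−1/1036800 = -1/7257600; (3j)²=1/2210 [(5 4 7; -2 -3 5)], sign=-1
B: triangle coeff Δ(5,4,7) = 1/6126120; Σ_t [0,0]: t=0:+1/7257600 = 1/7257600; (3j)²=2/85 [(5 4 7; -2 -4 6)], sign=-1
I_A²/I_B² = (1/2210)/(2/85) = 1/52

1/52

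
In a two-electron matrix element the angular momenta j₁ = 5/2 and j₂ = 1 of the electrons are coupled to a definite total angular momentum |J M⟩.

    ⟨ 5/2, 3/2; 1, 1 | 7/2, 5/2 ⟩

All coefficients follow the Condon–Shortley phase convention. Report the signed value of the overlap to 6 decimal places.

triangle: 0!*5!*2!/8! = 240/40320
(j±m)!: 4!*1!*2!*0!*6!*1! = 34560
prefactor² = (2J+1)*Δ*N² = 11520/7
  k=0: +1/(0!*0!*1!*2!*4!*0!) = 1/48
Σ = 1/48  ⇒  CG² = 11520/7*(1/48)² = 5/7
CG = +√(5/7) = +0.845154

+√(5/7) = +0.845154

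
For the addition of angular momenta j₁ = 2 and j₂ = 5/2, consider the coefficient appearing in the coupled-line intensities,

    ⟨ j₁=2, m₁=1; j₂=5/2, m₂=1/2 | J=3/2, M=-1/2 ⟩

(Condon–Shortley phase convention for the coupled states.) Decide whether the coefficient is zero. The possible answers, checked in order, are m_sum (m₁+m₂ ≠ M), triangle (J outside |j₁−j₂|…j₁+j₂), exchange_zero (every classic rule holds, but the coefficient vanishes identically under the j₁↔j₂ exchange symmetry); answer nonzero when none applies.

m_sum

m-sum: m₁+m₂ = 1+1/2 = 3/2, M = -1/2  ✗ ⇒ coefficient is 0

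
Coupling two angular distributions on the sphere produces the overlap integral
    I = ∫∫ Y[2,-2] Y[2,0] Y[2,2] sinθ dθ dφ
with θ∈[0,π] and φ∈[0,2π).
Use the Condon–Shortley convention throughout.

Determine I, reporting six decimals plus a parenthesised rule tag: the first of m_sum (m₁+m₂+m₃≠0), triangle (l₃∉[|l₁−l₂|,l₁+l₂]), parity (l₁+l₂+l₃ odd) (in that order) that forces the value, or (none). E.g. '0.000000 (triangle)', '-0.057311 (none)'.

-0.180224 (none)

Checks pass: Σm=0; 6 even; l₃=2∈[0,4].
(2·2+1)(2·2+1)(2·2+1) = 125
Δ: 2! 2! 2! / 7! → 1/630
sum: t=0:+1/8 t=1:−1/1 t=2:+1/8 = -3/4
3j²(2 2 2; 0 0 0) = Δ·Π!·Σ² = 2/35  (sign -1)
sum: t=2:+1/8 = 1/8
3j²(2 2 2; -2 0 2) = Δ·Π!·Σ² = 2/35  (sign +1)
combine: 4πI² = 125·2/35·2/35 = 20/49
take √, sign -1: I = -0.18022375
No selection rule forces the value: the integral is nonzero (none).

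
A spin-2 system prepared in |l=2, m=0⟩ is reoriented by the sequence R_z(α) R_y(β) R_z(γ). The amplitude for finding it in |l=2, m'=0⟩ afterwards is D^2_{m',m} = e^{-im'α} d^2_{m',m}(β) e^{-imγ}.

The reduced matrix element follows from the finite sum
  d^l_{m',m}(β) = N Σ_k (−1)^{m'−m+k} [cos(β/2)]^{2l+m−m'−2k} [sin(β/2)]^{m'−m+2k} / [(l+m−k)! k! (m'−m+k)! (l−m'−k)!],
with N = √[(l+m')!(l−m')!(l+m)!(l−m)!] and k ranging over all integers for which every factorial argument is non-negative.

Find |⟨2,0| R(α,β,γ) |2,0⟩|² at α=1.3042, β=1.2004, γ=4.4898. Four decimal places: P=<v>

P=0.0921

Split into d^2_{0,0}(β=1.2004) × two z-phases.
c=cos(1.200400/2)=0.825223, s=sin(1.200400/2)=0.564808; N=√[2·2·2·2]=4.000000
k∈{0,1,2} keeps every argument non-negative
  k=0: (−1)^0·4.0000/(4)·0.8252^4·0.5648^0 = +0.463751
  k=1: (−1)^1·4.0000/(1)·0.8252^2·0.5648^2 = -0.868967
  k=2: (−1)^2·4.0000/(4)·0.8252^0·0.5648^4 = +0.101766
d^2_{0,0}(1.2004) = +0.463751 -0.868967 +0.101766 = -0.303450
|D^2_{0,0}|² = |d^2_{0,0}(β)|² = (-0.303450)² = 0.092082 (the z-rotation phases have unit modulus)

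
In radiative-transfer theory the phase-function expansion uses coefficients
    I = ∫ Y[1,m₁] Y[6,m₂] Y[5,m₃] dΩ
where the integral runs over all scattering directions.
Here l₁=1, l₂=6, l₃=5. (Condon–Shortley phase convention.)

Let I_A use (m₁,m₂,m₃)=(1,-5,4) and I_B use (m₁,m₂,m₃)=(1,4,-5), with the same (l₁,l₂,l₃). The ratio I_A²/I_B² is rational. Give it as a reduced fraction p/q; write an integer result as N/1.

55/1

l's match ⇒ only the (l;m) 3-j factors differ between A and B.
A: triangle coeff Δ(1,6,5) = 1/858; Σ_t [0,0]: t=0:+1/725760 = 1/725760; (3j)²=5/78 [(1 6 5; 1 -5 4)], sign=-1
B: triangle coeff Δ(1,6,5) = 1/858; Σ_t [0,0]: t=0:+1/7257600 = 1/7257600; (3j)²=1/858 [(1 6 5; 1 4 -5)], sign=+1
I_A²/I_B² = (5/78)/(1/858) = 55/1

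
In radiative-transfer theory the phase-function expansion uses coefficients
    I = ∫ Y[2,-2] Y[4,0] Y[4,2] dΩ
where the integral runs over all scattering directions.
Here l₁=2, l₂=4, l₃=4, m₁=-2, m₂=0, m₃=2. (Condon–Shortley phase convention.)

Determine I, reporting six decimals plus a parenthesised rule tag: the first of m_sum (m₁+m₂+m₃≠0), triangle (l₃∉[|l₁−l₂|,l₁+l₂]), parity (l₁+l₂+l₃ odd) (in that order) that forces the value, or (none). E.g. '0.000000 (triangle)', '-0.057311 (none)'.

-0.190365 (none)

Checks pass: Σm=0; 10 even; l₃=4∈[2,6].
(2·2+1)(2·4+1)(2·4+1) = 405
Δ: 2! 2! 6! / 11! → 1/13860
sum: t=0:+1/192 t=1:−1/36 t=2:+1/192 = -5/288
3j²(2 4 4; 0 0 0) = Δ·Π!·Σ² = 20/693  (sign -1)
sum: t=2:+1/192 = 1/192
3j²(2 4 4; -2 0 2) = Δ·Π!·Σ² = 3/77  (sign +1)
combine: 4πI² = 405·20/693·3/77 = 2700/5929
take √, sign -1: I = -0.19036462
No selection rule forces the value: the integral is nonzero (none).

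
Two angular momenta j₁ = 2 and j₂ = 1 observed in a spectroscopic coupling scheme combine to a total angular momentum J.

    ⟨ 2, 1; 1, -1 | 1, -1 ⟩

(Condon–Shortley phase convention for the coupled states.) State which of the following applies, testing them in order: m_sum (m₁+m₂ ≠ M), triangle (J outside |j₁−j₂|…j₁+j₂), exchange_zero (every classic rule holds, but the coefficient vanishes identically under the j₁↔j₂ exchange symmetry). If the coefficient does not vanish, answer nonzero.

m-sum: m₁+m₂ = 1+(-1) = 0, M = -1  ✗ ⇒ coefficient is 0

m_sum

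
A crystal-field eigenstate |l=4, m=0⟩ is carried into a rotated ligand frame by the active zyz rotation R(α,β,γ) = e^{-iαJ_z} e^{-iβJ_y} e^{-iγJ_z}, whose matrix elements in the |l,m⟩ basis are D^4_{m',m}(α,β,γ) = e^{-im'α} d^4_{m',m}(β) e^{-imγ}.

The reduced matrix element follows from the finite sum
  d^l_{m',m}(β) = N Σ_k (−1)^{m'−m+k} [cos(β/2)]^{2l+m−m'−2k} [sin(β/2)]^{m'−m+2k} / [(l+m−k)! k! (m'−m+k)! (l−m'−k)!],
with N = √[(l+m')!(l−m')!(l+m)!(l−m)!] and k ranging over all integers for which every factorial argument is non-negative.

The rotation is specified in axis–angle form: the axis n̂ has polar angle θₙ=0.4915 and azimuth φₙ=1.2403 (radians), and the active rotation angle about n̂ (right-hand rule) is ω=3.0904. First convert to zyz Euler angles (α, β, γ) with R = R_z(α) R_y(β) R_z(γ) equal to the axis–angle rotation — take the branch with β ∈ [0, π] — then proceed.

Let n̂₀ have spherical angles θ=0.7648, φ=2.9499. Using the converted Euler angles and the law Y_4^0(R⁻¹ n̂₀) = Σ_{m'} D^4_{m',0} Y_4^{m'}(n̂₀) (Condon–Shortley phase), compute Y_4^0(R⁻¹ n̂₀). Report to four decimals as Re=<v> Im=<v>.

Axis–angle → zyz. n̂ = (sinθₙcosφₙ, sinθₙsinφₙ, cosθₙ) = (+0.153153, +0.446408, +0.881626), ω = 3.0904.
R = I cosω + sinω [n̂]ₓ + (1−cosω) n̂n̂ᵀ gives
  R = [-0.951809, +0.091535, +0.292714; +0.181761, -0.600391, +0.778777; +0.247028, +0.794450, +0.554820]
β = atan2(√(R₁₃²+R₂₃²), R₃₃) = 0.982649; α = atan2(R₂₃, R₁₃) mod 2π = 1.211269; γ = atan2(R₃₂, −R₃₁) mod 2π = 1.872261
Need the full column D^4_{m',0} for m'=−4..4 at α=1.2113, β=0.9826, γ=1.8723.
cos(β/2)=0.881709, sin(β/2)=0.471794
d^4_{-4,0}: single k=4 term ⇒ +0.250530;  D = +0.033144-0.248328i
d^4_{-3,0}: k∈[3..4] ⇒ +0.662137 -0.189584 = +0.472552;  D = -0.416455-0.223318i
d^4_{-2,0}: k∈[2..4] ⇒ +0.992150 -0.757532 +0.081337 = +0.315954;  D = -0.237733+0.208111i
d^4_{-1,0}: k∈[1..4] ⇒ +0.874064 -1.501584 +0.429937 -0.020517 = -0.218100;  D = -0.076735-0.204155i
d^4_{0,0}: k∈[0..4] ⇒ +0.365259 -1.673308 +1.077987 -0.137179 +0.002455 = -0.364786;  D = -0.364786+0.000000i
d^4_{1,0}: k∈[0..3] ⇒ -0.874064 +1.501584 -0.429937 +0.020517 = +0.218100;  D = +0.076735-0.204155i
d^4_{2,0}: k∈[0..2] ⇒ +0.992150 -0.757532 +0.081337 = +0.315954;  D = -0.237733-0.208111i
d^4_{3,0}: k∈[0..1] ⇒ -0.662137 +0.189584 = -0.472552;  D = +0.416455-0.223318i
d^4_{4,0}: single k=0 term ⇒ +0.250530;  D = +0.033144+0.248328i
Y_4^{m'}(θ=0.7648,φ=2.9499) and Σ D·Y over m':
  (+0.0331-0.2483i)·(+0.0732+0.0706i)  (-0.4165-0.2233i)·(-0.2516-0.1630i)  (-0.2377+0.2081i)·(+0.3933+0.1586i)  (-0.0767-0.2042i)·(-0.1495-0.0290i)  (-0.3648+0.0000i)·(-0.3313+0.0000i)  (+0.0767-0.2042i)·(+0.1495-0.0290i)  (-0.2377-0.2081i)·(+0.3933-0.1586i)  (+0.4165-0.2233i)·(+0.2516-0.1630i)  (+0.0331+0.2483i)·(+0.0732-0.0706i)
Y_4^0(R⁻¹ n̂) = +0.055560+0.000000i

Re=0.0556 Im=0.0000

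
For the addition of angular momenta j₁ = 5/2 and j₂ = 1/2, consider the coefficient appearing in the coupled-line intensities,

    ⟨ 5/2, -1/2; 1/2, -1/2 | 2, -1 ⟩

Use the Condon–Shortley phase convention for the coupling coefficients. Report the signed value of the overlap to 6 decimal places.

triangle: 1!·4!·0!/6! = 24/720
(j±m)!: 2!·3!·0!·1!·1!·3! = 72
prefactor² = (2J+1)·Δ·N² = 12
  k=0: +1/(0!·1!·3!·0!·1!·0!) = 1/6
Σ = 1/6  ⇒  CG² = 12·(1/6)² = 1/3
CG = +√(1/3) = +0.577350

+0.577350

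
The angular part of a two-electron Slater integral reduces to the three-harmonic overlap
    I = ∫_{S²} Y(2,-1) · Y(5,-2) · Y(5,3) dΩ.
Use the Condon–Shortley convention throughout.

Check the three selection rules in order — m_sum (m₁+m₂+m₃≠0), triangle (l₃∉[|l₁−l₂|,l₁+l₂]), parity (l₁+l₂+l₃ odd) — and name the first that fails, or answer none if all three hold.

m₁+m₂+m₃ = -1 − 2 + 3 = 0  ✓
triangle: |2−5|=3 ≤ l₃=5 ≤ 2+5=7  ✓
parity: l₁+l₂+l₃ = 12 is even  ✓

none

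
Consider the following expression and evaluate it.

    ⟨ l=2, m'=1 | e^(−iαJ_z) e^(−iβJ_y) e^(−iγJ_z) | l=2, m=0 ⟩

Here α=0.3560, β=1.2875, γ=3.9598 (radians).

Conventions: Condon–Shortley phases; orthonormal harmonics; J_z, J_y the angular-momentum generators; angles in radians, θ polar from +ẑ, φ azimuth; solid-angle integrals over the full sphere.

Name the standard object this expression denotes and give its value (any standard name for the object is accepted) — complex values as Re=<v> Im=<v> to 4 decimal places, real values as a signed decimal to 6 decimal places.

Wigner D-matrix element, Re=-0.3081 Im=0.1146

This is a Wigner D-matrix element — the rotation-matrix element ⟨l m'| R(α,β,γ) |l m⟩ in the angular-momentum basis.
First d^2_{1,0}(β=1.2875), then the phase factors e^{-i(1)α} and e^{-i(0)γ}:
c=cos(1.287500/2)=0.799851, s=sin(1.287500/2)=0.600199; N=√[6·1·2·2]=4.898979
The bounds max(0,m−m')=0 and min(l+m,l−m')=1 give 2 terms
  k=0: (−1)^1·4.8990/(2)·0.7999^3·0.6002^1 = -0.752311
  k=1: (−1)^2·4.8990/(2)·0.7999^1·0.6002^3 = +0.423614
d^2_{1,0}(1.2875) = -0.752311 +0.423614 = -0.328697
D = (+0.937298-0.348528i)·(-0.328697)·(+1.000000+0.000000i) = -0.308087+0.114560i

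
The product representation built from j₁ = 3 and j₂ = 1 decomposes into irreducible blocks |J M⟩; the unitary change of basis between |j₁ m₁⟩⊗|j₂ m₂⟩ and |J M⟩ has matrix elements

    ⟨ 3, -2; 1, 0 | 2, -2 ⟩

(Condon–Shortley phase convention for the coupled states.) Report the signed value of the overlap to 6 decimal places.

−√(5/21) = -0.487950

√[5·2!4!0!/7! · 1!5!1!1!0!4!] = √(960/7)
  +(−1)^1/∏(1,1,4,0,0,0)! = -1/24  (running -1/24)
⟨..|..⟩ = √(960/7)·(-1/24) = -0.487950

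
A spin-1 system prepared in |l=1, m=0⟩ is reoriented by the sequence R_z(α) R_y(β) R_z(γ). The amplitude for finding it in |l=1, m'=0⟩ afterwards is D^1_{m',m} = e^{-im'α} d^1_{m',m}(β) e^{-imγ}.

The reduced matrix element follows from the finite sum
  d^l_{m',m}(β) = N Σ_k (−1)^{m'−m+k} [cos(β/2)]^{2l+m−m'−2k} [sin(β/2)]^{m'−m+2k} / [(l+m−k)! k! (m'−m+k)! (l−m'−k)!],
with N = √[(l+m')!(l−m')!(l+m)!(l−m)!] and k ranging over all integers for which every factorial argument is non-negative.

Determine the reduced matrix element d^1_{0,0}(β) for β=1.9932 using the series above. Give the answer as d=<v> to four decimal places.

d^1_{0,0}(β=1.9932) via the finite sum:
Half-angle: c=0.543160, s=0.839629. N=√(1·1·1·1)=1.000000
The bounds max(0,m−m')=0 and min(l+m,l−m')=1 give 2 terms
  k=0: (−1)^0·1.0000/(1)·0.5432^2·0.8396^0 = +0.295023
  k=1: (−1)^1·1.0000/(1)·0.5432^0·0.8396^2 = -0.704977
d^1_{0,0}(1.9932) = +0.295023 -0.704977 = -0.409954

d=-0.4100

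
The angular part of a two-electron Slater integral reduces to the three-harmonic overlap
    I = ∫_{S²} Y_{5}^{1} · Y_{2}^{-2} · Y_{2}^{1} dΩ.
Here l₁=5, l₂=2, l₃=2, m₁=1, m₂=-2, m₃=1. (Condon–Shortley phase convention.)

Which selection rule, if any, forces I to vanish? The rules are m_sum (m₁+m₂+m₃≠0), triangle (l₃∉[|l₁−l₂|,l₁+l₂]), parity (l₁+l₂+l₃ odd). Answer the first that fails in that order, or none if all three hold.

azimuthal sum: 1 − 2 + 1 = 0  ✓
l₃ must lie in [3,7]; have l₃=2  ✗
L = 5 + 2 + 2 = 9 (odd)

triangle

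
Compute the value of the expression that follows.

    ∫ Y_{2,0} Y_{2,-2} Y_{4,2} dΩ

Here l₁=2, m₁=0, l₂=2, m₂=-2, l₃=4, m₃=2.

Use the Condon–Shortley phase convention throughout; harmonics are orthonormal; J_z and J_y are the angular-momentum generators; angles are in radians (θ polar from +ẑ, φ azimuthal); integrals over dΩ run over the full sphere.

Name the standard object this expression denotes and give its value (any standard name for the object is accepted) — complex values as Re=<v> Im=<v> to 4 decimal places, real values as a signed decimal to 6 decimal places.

This is a Gaunt coefficient — the integral of a triple product of spherical harmonics over the sphere.
Checks pass: Σm=0; 8 even; l₃=4∈[0,4].
(2·2+1)(2·2+1)(2·4+1) = 225
Δ: 0! 4! 4! / 9! → 1/630
sum: t=0:+1/16 = 1/16
3j²(2 2 4; 0 0 0) = Δ·Π!·Σ² = 2/35  (sign +1)
sum: t=0:+1/96 = 1/96
3j²(2 2 4; 0 -2 2) = Δ·Π!·Σ² = 1/42  (sign +1)
combine: 4πI² = 225·2/35·1/42 = 15/49
take √, sign +1: I = 0.15607835

Gaunt coefficient, +0.156078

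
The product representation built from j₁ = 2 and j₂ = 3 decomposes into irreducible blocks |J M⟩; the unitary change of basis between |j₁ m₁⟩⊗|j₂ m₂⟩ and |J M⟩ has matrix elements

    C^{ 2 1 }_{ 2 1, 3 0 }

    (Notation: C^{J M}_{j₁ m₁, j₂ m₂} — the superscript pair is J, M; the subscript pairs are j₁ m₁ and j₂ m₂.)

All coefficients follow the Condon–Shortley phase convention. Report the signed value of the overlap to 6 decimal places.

j₁+j₂−J=3  J+j₁−j₂=1  J−j₁+j₂=3  j₁+j₂+J+1=8
(j₁±m₁, j₂±m₂, J±M) = (3,1,3,3,3,1)
P² = 81/14
sum k=0..1:
  [0] +1/36 = 1/36
  [1] −1/4 = -1/4
S = -2/9
C² = P²·S² = 2/7 ; C = -0.534522

−√(2/7) = -0.534522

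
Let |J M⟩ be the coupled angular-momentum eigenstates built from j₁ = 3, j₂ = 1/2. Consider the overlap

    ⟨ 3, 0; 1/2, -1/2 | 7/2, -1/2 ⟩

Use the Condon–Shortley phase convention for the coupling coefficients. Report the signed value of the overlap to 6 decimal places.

triangle: 0!×6!×1!/8! = 720/40320
(j±m)!: 3!×3!×0!×1!×3!×4! = 5184
prefactor² = (2J+1)×Δ×N² = 5184/7
  k=0: +1/(0!×0!×3!×0!×3!×1!) = 1/36
Σ = 1/36  ⇒  CG² = 5184/7×(1/36)² = 4/7
CG = +√(4/7) = +0.755929

+0.755929  (= +√(4/7))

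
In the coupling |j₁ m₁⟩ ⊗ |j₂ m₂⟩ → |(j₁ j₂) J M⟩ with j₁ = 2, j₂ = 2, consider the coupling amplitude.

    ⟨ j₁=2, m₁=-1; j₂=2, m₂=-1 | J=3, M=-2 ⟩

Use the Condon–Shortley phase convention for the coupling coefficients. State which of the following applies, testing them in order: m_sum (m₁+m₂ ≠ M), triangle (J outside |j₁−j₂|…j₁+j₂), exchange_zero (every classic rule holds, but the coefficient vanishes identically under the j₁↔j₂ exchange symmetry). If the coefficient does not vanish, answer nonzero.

exchange_zero

m-sum: m₁+m₂ = -1+(-1) = -2, M = -2  ✓
triangle: |j₁−j₂| = 0 ≤ J = 3 ≤ j₁+j₂ = 4  ✓
exchange: j₁=j₂ and m₁=m₂, and (−1)^(j₁+j₂−J) = (−1)^1 = −1 forces ⟨j₁m₁;j₂m₂|JM⟩ = −⟨j₂m₂;j₁m₁|JM⟩ = −⟨j₁m₁;j₂m₂|JM⟩ ⇒ the coefficient vanishes identically
Racah sum check: Σ_k collapses to 0 ⇒ CG = 0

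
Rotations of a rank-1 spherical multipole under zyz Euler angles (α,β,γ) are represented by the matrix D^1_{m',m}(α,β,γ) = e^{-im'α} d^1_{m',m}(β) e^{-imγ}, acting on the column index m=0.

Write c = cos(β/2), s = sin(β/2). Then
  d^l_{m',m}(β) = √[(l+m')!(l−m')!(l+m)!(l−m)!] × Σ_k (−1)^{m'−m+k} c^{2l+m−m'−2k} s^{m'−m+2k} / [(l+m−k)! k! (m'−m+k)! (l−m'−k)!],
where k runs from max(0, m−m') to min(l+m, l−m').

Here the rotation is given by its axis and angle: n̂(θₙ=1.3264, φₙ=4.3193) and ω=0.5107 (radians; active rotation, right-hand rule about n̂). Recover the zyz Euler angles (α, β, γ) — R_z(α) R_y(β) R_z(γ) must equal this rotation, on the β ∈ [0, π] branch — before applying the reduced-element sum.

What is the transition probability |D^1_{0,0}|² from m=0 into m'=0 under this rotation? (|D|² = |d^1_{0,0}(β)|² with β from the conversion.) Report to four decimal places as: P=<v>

P=0.7742

Axis–angle → zyz. n̂ = (sinθₙcosφₙ, sinθₙsinφₙ, cosθₙ) = (-0.371661, -0.896280, +0.241971), ω = 0.5107.
R = I cosω + sinω [n̂]ₓ + (1−cosω) n̂n̂ᵀ gives
  R = [+0.890028, -0.075768, -0.449566; +0.160777, +0.974904, +0.153991; +0.426616, -0.209336, +0.879873]
β = atan2(√(R₁₃²+R₂₃²), R₃₃) = 0.495201; α = atan2(R₂₃, R₁₃) mod 2π = 2.811586; γ = atan2(R₃₂, −R₃₁) mod 2π = 3.597764
First d^1_{0,0}(β=0.4952), then the phase factors e^{-i(0)α} and e^{-i(0)γ}:
c=cos(0.495201/2)=0.969503, s=sin(0.495201/2)=0.245078; N=√[1·1·1·1]=1.000000
k∈{0,1} keeps every argument non-negative
  k=0: (−1)^0·1.0000/(1)·0.9695^2·0.2451^0 = +0.939937
  k=1: (−1)^1·1.0000/(1)·0.9695^0·0.2451^2 = -0.060063
d^1_{0,0}(0.4952) = +0.939937 -0.060063 = +0.879873
|D^1_{0,0}|² = |d^1_{0,0}(β)|² = (+0.879873)² = 0.774177 (the z-rotation phases have unit modulus)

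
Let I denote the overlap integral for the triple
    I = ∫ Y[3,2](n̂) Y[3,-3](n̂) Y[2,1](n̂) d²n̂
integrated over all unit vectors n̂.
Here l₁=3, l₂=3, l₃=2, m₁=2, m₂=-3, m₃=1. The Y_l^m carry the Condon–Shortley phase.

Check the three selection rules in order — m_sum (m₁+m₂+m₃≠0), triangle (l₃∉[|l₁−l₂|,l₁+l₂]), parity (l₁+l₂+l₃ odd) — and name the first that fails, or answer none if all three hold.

none

m₁+m₂+m₃ = 2 − 3 + 1 = 0  ✓
triangle: |3−3|=0 ≤ l₃=2 ≤ 3+3=6  ✓
parity: l₁+l₂+l₃ = 8 is even  ✓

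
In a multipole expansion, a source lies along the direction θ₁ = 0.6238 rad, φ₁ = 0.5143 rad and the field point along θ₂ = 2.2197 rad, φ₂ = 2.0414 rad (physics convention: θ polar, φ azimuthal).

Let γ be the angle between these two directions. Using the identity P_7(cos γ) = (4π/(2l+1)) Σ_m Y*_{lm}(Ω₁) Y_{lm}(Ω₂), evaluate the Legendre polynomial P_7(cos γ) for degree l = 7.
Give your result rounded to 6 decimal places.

Summing Y*_{l m}(θ₁,φ₁)·Y_{l m}(θ₂,φ₂) over m ∈ [−7, 7]; prefactor 4π/(2·7+1) = 0.837758:
  term(m=-7) = -0.000356+0.001128i   from Y*(Ω₁)=-0.010404-0.005135i, Y(Ω₂)=-0.015496-0.100732i
  term(m=-6) = +0.016851+0.004522i   from Y*(Ω₁)=-0.060228+0.003364i, Y(Ω₂)=-0.274737-0.090427i
  term(m=-5) = +0.018062-0.081350i   from Y*(Ω₁)=-0.158897+0.101869i, Y(Ω₂)=-0.313176+0.311193i
  term(m=-4) = -0.118669-0.020955i   from Y*(Ω₁)=-0.180368+0.341104i, Y(Ω₂)=+0.095753+0.297264i
  term(m=-3) = +0.007071-0.053631i   from Y*(Ω₁)=+0.013274+0.475724i, Y(Ω₂)=-0.112233-0.017995i
  term(m=-2) = -0.072640-0.006364i   from Y*(Ω₁)=+0.102772+0.170599i, Y(Ω₂)=-0.215578+0.295926i
  term(m=-1) = +0.000561-0.012828i   from Y*(Ω₁)=-0.267549-0.151170i, Y(Ω₂)=+0.018945+0.037241i
  term(m=+0) = +0.108721+0.000000i   from Y*(Ω₁)=-0.309698-0.000000i, Y(Ω₂)=-0.351056+0.000000i
  term(m=+1) = +0.000561+0.012828i   from Y*(Ω₁)=+0.267549-0.151170i, Y(Ω₂)=-0.018945+0.037241i
  term(m=+2) = -0.072640+0.006364i   from Y*(Ω₁)=+0.102772-0.170599i, Y(Ω₂)=-0.215578-0.295926i
  term(m=+3) = +0.007071+0.053631i   from Y*(Ω₁)=-0.013274+0.475724i, Y(Ω₂)=+0.112233-0.017995i
  term(m=+4) = -0.118669+0.020955i   from Y*(Ω₁)=-0.180368-0.341104i, Y(Ω₂)=+0.095753-0.297264i
  term(m=+5) = +0.018062+0.081350i   from Y*(Ω₁)=+0.158897+0.101869i, Y(Ω₂)=+0.313176+0.311193i
  term(m=+6) = +0.016851-0.004522i   from Y*(Ω₁)=-0.060228-0.003364i, Y(Ω₂)=-0.274737+0.090427i
  term(m=+7) = -0.000356-0.001128i   from Y*(Ω₁)=+0.010404-0.005135i, Y(Ω₂)=+0.015496-0.100732i
Accumulated sum -0.189519+0.000000i; after 4π/(2l+1) scaling, -0.158771+0.000000i ⇒ P_7 = -0.158771

-0.158771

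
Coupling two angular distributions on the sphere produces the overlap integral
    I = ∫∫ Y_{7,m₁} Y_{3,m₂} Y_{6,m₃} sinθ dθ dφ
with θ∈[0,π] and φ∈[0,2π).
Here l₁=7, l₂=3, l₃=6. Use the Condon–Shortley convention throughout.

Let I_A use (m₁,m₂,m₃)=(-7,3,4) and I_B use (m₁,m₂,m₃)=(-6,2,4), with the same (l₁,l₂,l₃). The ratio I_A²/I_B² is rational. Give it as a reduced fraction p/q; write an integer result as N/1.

21/64

l's match ⇒ only the (l;m) 3-j factors differ between A and B.
A: triangle coeff Δ(7,3,6) = 1/2042040; Σ_t [4,4]: t=4:+1/174182400 = 1/174182400; (3j)²=1/136 [(7 3 6; -7 3 4)], sign=+1
B: triangle coeff Δ(7,3,6) = 1/2042040; Σ_t [3,4]: t=3:−1/43545600 t=4:+1/8709120 = 1/10886400; (3j)²=8/357 [(7 3 6; -6 2 4)], sign=+1
I_A²/I_B² = (1/136)/(8/357) = 21/64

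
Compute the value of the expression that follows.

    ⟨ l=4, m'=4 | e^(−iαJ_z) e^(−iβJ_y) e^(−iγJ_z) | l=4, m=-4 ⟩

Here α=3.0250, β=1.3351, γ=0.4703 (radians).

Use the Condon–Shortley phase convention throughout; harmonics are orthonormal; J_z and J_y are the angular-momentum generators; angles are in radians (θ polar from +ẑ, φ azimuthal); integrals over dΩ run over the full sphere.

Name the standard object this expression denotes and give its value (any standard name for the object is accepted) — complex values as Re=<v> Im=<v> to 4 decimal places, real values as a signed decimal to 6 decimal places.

Wigner D-matrix element, Re=-0.0151 Im=0.0154

This is a Wigner D-matrix element — the rotation-matrix element ⟨l m'| R(α,β,γ) |l m⟩ in the angular-momentum basis.
Split into d^4_{4,-4}(β=1.3351) × two z-phases.
c=cos(1.335100/2)=0.785341, s=sin(1.335100/2)=0.619064; N=√[40320·1·1·40320]=40320.000000
k∈{0} keeps every argument non-negative
  k=0: (−1)^8·40320.0000/(40320)·0.7853^0·0.6191^8 = +0.021572
d^4_{4,-4}(1.3351) = +0.021572
Phases: e^{-i·(4)·3.0250}=+0.893206+0.449647i, e^{-i·(-4)·0.4703}=-0.305443+0.952210i ⇒ D=-0.015121+0.015384i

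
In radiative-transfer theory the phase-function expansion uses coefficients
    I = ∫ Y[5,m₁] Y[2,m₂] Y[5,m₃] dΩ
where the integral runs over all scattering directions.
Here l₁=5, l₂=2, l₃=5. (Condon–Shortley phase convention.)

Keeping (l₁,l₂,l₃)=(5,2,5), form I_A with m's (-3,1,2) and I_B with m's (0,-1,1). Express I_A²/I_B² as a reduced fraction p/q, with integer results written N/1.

20/1

Same 5,2,5: normalisation and zero-m 3j drop out of the ratio.
A: Δ: 2! 8! 2! / 13! → 1/38610; sum: t=1:−1/10080 t=2:+1/2880 = 1/4032; 3j²(5 2 5; -3 1 2) = Δ·Π!·Σ² = 10/429  (sign -1)
B: Δ: 2! 8! 2! / 13! → 1/38610; sum: t=0:+1/1440 t=1:−1/1152 = -1/5760; 3j²(5 2 5; 0 -1 1) = Δ·Π!·Σ² = 1/858  (sign -1)
I_A²/I_B² = (10/429)/(1/858) = 20/1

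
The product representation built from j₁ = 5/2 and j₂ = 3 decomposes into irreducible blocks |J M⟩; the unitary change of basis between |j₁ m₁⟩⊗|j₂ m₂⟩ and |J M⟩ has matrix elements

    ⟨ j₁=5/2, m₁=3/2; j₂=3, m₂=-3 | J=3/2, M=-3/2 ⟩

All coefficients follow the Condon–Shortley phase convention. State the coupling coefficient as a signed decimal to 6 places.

j₁+j₂−J=4  J+j₁−j₂=1  J−j₁+j₂=2  j₁+j₂+J+1=8
(j₁±m₁, j₂±m₂, J±M) = (4,1,0,6,0,3)
P² = 3456/7
sum k=0..0:
  [0] +1/48 = 1/48
S = 1/48
C² = P²·S² = 3/14 ; C = +0.462910

+√(3/14) = +0.462910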